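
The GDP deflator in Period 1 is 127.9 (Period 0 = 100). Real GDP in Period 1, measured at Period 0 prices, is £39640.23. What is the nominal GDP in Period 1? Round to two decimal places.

Nominal = Real × (Index/100) = 39640.23 × (127.9/100)
        = 39640.23 × 1.279 = 50699.8542

50699.85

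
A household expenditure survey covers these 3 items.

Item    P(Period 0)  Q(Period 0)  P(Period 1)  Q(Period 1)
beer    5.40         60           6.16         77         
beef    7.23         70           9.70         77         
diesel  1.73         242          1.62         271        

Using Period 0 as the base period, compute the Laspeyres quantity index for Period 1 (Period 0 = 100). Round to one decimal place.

115.4

Laspeyres quantity index uses base-period prices as weights.
ΣP(Period 0)·Q(Period 1) = 5.40×77 + 7.23×77 + 1.73×271 = 415.8 + 556.71 + 468.83 = 1441.34
ΣP(Period 0)·Q(Period 0) = 5.40×60 + 7.23×70 + 1.73×242 = 324 + 506.1 + 418.66 = 1248.76
Index = 1441.34 / 1248.76 × 100 = 115.4217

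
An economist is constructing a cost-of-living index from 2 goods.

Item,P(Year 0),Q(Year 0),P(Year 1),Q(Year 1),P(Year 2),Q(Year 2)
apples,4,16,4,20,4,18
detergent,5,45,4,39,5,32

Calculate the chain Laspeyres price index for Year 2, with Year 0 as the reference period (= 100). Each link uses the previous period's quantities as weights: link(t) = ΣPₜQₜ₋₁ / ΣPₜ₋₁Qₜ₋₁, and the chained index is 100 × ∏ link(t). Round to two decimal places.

Link Year 0→Year 1:
ΣP(Year 1)Q(Year 0) = 4×16 + 4×45 = 64 + 180 = 244
ΣP(Year 0)Q(Year 0) = 4×16 + 5×45 = 64 + 225 = 289
link = 244/289 = 0.844291
Link Year 1→Year 2:
ΣP(Year 2)Q(Year 1) = 4×20 + 5×39 = 80 + 195 = 275
ΣP(Year 1)Q(Year 1) = 4×20 + 4×39 = 80 + 156 = 236
link = 275/236 = 1.165254
Chained index = 100 × 0.844291 × 1.165254 = 98.3813

98.38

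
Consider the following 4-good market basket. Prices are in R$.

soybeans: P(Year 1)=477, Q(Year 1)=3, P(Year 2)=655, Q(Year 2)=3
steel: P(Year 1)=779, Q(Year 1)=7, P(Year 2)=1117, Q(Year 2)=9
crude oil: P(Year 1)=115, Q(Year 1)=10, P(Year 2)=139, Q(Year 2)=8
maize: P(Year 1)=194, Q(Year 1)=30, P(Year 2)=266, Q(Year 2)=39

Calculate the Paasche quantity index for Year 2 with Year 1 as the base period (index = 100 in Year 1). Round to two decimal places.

122.71

Paasche quantity index uses current-period prices as weights.
ΣP(Year 2)·Q(Year 2) = 655×3 + 1117×9 + 139×8 + 266×39 = 1965 + 10053 + 1112 + 10374 = 23504
ΣP(Year 2)·Q(Year 1) = 655×3 + 1117×7 + 139×10 + 266×30 = 1965 + 7819 + 1390 + 7980 = 19154
Index = 23504 / 19154 × 100 = 122.7107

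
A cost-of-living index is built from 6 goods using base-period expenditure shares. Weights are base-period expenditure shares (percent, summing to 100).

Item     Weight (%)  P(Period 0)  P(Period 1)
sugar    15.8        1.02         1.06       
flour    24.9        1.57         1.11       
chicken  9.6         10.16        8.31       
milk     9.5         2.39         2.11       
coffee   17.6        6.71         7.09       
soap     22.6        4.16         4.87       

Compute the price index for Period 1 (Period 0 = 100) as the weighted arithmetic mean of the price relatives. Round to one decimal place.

95.3

sugar: 15.8 × (1.06/1.02) = 15.8 × 1.039216 = 16.4196
flour: 24.9 × (1.11/1.57) = 24.9 × 0.707006 = 17.6045
chicken: 9.6 × (8.31/10.16) = 9.6 × 0.817913 = 7.8520
milk: 9.5 × (2.11/2.39) = 9.5 × 0.882845 = 8.3870
coffee: 17.6 × (7.09/6.71) = 17.6 × 1.056632 = 18.5967
soap: 22.6 × (4.87/4.16) = 22.6 × 1.170673 = 26.4572
Index = Σ wᵢ·(p₁ᵢ/p₀ᵢ) = 16.4196 + 17.6045 + 7.8520 + 8.3870 + 18.5967 + 26.4572 = 95.3170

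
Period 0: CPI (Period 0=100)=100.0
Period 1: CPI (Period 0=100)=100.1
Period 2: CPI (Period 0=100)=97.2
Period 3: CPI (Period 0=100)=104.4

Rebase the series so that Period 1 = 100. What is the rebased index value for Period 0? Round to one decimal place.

Rebased(Period 0) = 100.0 / 100.1 × 100 = 99.9001

99.9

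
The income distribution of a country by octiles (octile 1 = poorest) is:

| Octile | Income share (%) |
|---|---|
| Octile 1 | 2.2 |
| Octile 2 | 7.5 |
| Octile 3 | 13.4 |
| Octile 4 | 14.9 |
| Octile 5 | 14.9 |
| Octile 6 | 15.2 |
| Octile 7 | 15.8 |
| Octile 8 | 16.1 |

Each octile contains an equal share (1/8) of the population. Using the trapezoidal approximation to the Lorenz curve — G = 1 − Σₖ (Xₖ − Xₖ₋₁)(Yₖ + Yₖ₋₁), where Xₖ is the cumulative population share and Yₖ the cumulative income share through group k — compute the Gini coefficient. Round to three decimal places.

Cumulative income shares Yₖ: 0.0220, 0.0970, 0.2310, 0.3800, 0.5290, 0.6810, 0.8390, 1.0000
Σ (Xₖ−Xₖ₋₁)(Yₖ+Yₖ₋₁) = (1/8)(0.0220+0.0000) + (1/8)(0.0970+0.0220) + (1/8)(0.2310+0.0970) + (1/8)(0.3800+0.2310) + (1/8)(0.5290+0.3800) + (1/8)(0.6810+0.5290) + (1/8)(0.8390+0.6810) + (1/8)(1.0000+0.8390)
  = 0.0028 + 0.0149 + 0.0410 + 0.0764 + 0.1136 + 0.1512 + 0.1900 + 0.2299 = 0.8197
G = 1 − 0.8197 = 0.1803

0.180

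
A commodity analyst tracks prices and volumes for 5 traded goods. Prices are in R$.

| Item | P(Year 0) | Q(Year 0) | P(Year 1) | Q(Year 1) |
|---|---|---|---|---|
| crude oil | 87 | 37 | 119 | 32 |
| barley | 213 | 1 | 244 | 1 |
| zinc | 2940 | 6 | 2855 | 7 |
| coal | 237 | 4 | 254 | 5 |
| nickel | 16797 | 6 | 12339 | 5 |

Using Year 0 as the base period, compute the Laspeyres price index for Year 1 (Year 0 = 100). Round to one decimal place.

Laspeyres price index uses base-period quantities as weights.
ΣP(Year 1)·Q(Year 0) = 119×37 + 244×1 + 2855×6 + 254×4 + 12339×6 = 4403 + 244 + 17130 + 1016 + 74034 = 96827
ΣP(Year 0)·Q(Year 0) = 87×37 + 213×1 + 2940×6 + 237×4 + 16797×6 = 3219 + 213 + 17640 + 948 + 100782 = 122802
Index = 96827 / 122802 × 100 = 78.8481

78.8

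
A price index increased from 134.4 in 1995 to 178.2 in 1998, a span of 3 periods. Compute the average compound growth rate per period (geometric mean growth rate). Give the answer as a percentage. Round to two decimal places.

Growth factor = (178.2/134.4)^(1/3) = (1.325893)^(1/3) = 1.098591
Growth rate = 1.098591 − 1 = 0.098591 = 9.8591%

9.86%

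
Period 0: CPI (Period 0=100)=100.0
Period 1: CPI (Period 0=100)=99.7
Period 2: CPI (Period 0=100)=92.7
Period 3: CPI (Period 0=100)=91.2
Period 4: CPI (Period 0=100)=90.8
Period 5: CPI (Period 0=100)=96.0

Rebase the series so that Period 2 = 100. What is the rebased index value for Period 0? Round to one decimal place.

Rebased(Period 0) = 100.0 / 92.7 × 100 = 107.8749

107.9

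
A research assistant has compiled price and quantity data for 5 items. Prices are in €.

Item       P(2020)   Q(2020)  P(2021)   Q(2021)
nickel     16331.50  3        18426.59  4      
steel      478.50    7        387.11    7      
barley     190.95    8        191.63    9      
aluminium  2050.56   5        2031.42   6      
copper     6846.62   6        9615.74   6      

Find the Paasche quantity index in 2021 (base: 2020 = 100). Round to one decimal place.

Paasche quantity index uses current-period prices as weights.
ΣP(2021)·Q(2021) = 18426.59×4 + 387.11×7 + 191.63×9 + 2031.42×6 + 9615.74×6 = 73706.36 + 2709.77 + 1724.67 + 12188.52 + 57694.44 = 148023.76
ΣP(2021)·Q(2020) = 18426.59×3 + 387.11×7 + 191.63×8 + 2031.42×5 + 9615.74×6 = 55279.77 + 2709.77 + 1533.04 + 10157.1 + 57694.44 = 127374.12
Index = 148023.76 / 127374.12 × 100 = 116.2118

116.2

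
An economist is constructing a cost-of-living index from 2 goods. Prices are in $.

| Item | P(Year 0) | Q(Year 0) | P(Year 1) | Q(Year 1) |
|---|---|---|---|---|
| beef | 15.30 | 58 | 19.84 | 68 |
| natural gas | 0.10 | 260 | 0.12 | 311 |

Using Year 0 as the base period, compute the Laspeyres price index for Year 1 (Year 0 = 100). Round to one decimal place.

129.4

Laspeyres price index uses base-period quantities as weights.
ΣP(Year 1)·Q(Year 0) = 19.84×58 + 0.12×260 = 1150.72 + 31.2 = 1181.92
ΣP(Year 0)·Q(Year 0) = 15.30×58 + 0.10×260 = 887.4 + 26 = 913.4
Index = 1181.92 / 913.4 × 100 = 129.3979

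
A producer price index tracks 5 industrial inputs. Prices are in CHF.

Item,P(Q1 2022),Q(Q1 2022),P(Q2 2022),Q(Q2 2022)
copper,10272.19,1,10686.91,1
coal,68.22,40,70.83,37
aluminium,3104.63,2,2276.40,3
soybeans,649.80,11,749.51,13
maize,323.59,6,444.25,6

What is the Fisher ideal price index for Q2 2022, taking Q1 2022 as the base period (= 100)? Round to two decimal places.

101.27

Laspeyres component (base-period weights):
ΣP(Q2 2022)Q(Q1 2022) = 10686.91×1 + 70.83×40 + 2276.40×2 + 749.51×11 + 444.25×6 = 10686.91 + 2833.2 + 4552.8 + 8244.61 + 2665.5 = 28983.02
ΣP(Q1 2022)Q(Q1 2022) = 10272.19×1 + 68.22×40 + 3104.63×2 + 649.80×11 + 323.59×6 = 10272.19 + 2728.8 + 6209.26 + 7147.8 + 1941.54 = 28299.59
L = 28983.02 / 28299.59 × 100 = 102.4150
Paasche component (current-period weights):
ΣP(Q2 2022)Q(Q2 2022) = 10686.91×1 + 70.83×37 + 2276.40×3 + 749.51×13 + 444.25×6 = 10686.91 + 2620.71 + 6829.2 + 9743.63 + 2665.5 = 32545.95
ΣP(Q1 2022)Q(Q2 2022) = 10272.19×1 + 68.22×37 + 3104.63×3 + 649.80×13 + 323.59×6 = 10272.19 + 2524.14 + 9313.89 + 8447.4 + 1941.54 = 32499.16
P = 32545.95 / 32499.16 × 100 = 100.1440
Fisher = √(L × P) = √(102.4150 × 100.1440) = 101.2731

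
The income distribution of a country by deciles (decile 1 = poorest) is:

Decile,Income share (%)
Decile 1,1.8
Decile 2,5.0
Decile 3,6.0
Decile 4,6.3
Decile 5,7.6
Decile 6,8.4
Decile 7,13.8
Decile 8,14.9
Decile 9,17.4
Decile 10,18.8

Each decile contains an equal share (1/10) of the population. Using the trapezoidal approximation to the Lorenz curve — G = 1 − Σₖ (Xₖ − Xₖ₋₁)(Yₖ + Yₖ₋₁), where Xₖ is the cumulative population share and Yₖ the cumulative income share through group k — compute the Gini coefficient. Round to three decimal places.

Cumulative income shares Yₖ: 0.0180, 0.0680, 0.1280, 0.1910, 0.2670, 0.3510, 0.4890, 0.6380, 0.8120, 1.0000
Σ (Xₖ−Xₖ₋₁)(Yₖ+Yₖ₋₁) = (1/10)(0.0180+0.0000) + (1/10)(0.0680+0.0180) + (1/10)(0.1280+0.0680) + (1/10)(0.1910+0.1280) + (1/10)(0.2670+0.1910) + (1/10)(0.3510+0.2670) + (1/10)(0.4890+0.3510) + (1/10)(0.6380+0.4890) + (1/10)(0.8120+0.6380) + (1/10)(1.0000+0.8120)
  = 0.0018 + 0.0086 + 0.0196 + 0.0319 + 0.0458 + 0.0618 + 0.0840 + 0.1127 + 0.1450 + 0.1812 = 0.6924
G = 1 − 0.6924 = 0.3076

0.308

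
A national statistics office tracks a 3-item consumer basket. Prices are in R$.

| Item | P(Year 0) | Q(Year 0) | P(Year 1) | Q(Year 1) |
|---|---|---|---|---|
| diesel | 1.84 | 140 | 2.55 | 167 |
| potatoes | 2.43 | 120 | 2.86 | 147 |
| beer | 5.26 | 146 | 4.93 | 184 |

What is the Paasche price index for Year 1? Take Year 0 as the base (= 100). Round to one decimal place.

Paasche price index uses current-period quantities as weights.
ΣP(Year 1)·Q(Year 1) = 2.55×167 + 2.86×147 + 4.93×184 = 425.85 + 420.42 + 907.12 = 1753.39
ΣP(Year 0)·Q(Year 1) = 1.84×167 + 2.43×147 + 5.26×184 = 307.28 + 357.21 + 967.84 = 1632.33
Index = 1753.39 / 1632.33 × 100 = 107.4164

107.4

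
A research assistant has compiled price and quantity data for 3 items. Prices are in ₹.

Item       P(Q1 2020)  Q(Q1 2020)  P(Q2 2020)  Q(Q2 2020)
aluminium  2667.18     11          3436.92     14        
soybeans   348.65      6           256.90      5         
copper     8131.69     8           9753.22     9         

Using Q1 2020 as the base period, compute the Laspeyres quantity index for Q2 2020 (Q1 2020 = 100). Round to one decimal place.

Laspeyres quantity index uses base-period prices as weights.
ΣP(Q1 2020)·Q(Q2 2020) = 2667.18×14 + 348.65×5 + 8131.69×9 = 37340.52 + 1743.25 + 73185.21 = 112268.98
ΣP(Q1 2020)·Q(Q1 2020) = 2667.18×11 + 348.65×6 + 8131.69×8 = 29338.98 + 2091.9 + 65053.52 = 96484.4
Index = 112268.98 / 96484.4 × 100 = 116.3597

116.4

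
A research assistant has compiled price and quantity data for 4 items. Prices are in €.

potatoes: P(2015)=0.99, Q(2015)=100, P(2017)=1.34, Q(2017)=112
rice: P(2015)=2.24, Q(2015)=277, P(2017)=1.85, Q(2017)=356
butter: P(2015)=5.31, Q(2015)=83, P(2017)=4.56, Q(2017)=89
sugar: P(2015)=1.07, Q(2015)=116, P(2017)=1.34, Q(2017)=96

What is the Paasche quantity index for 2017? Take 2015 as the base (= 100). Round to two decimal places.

113.79

Paasche quantity index uses current-period prices as weights.
ΣP(2017)·Q(2017) = 1.34×112 + 1.85×356 + 4.56×89 + 1.34×96 = 150.08 + 658.6 + 405.84 + 128.64 = 1343.16
ΣP(2017)·Q(2015) = 1.34×100 + 1.85×277 + 4.56×83 + 1.34×116 = 134 + 512.45 + 378.48 + 155.44 = 1180.37
Index = 1343.16 / 1180.37 × 100 = 113.7914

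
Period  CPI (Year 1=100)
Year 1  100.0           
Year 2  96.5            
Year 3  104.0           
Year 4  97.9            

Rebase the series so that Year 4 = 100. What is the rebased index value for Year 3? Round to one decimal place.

106.2

Rebased(Year 3) = 104.0 / 97.9 × 100 = 106.2308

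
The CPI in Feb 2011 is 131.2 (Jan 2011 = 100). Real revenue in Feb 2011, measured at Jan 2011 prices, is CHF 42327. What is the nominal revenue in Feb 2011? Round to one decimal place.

Nominal = Real × (Index/100) = 42327 × (131.2/100)
        = 42327 × 1.312 = 55533.0240

55533.0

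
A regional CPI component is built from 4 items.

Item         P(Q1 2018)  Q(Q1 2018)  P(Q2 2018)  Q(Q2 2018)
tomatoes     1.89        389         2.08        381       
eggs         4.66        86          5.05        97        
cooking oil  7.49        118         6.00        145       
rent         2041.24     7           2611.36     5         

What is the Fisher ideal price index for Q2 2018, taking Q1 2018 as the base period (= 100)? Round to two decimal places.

Laspeyres component (base-period weights):
ΣP(Q2 2018)Q(Q1 2018) = 2.08×389 + 5.05×86 + 6.00×118 + 2611.36×7 = 809.12 + 434.3 + 708 + 18279.52 = 20230.94
ΣP(Q1 2018)Q(Q1 2018) = 1.89×389 + 4.66×86 + 7.49×118 + 2041.24×7 = 735.21 + 400.76 + 883.82 + 14288.68 = 16308.47
L = 20230.94 / 16308.47 × 100 = 124.0517
Paasche component (current-period weights):
ΣP(Q2 2018)Q(Q2 2018) = 2.08×381 + 5.05×97 + 6.00×145 + 2611.36×5 = 792.48 + 489.85 + 870 + 13056.8 = 15209.13
ΣP(Q1 2018)Q(Q2 2018) = 1.89×381 + 4.66×97 + 7.49×145 + 2041.24×5 = 720.09 + 452.02 + 1086.05 + 10206.2 = 12464.36
P = 15209.13 / 12464.36 × 100 = 122.0209
Fisher = √(L × P) = √(124.0517 × 122.0209) = 123.0322

123.03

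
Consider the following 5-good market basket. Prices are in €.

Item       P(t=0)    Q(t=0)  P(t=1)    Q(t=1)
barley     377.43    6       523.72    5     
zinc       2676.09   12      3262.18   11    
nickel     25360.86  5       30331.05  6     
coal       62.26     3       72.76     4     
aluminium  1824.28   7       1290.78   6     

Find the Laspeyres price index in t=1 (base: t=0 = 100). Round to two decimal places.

116.69

Laspeyres price index uses base-period quantities as weights.
ΣP(t=1)·Q(t=0) = 523.72×6 + 3262.18×12 + 30331.05×5 + 72.76×3 + 1290.78×7 = 3142.32 + 39146.16 + 151655.25 + 218.28 + 9035.46 = 203197.47
ΣP(t=0)·Q(t=0) = 377.43×6 + 2676.09×12 + 25360.86×5 + 62.26×3 + 1824.28×7 = 2264.58 + 32113.08 + 126804.3 + 186.78 + 12769.96 = 174138.7
Index = 203197.47 / 174138.7 × 100 = 116.6871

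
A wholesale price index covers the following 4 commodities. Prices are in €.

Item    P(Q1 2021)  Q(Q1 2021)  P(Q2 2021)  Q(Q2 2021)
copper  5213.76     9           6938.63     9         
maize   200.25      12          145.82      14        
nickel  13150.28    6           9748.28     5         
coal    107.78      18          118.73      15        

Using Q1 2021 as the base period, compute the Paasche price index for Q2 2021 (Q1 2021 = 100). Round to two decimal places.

98.22

Paasche price index uses current-period quantities as weights.
ΣP(Q2 2021)·Q(Q2 2021) = 6938.63×9 + 145.82×14 + 9748.28×5 + 118.73×15 = 62447.67 + 2041.48 + 48741.4 + 1780.95 = 115011.5
ΣP(Q1 2021)·Q(Q2 2021) = 5213.76×9 + 200.25×14 + 13150.28×5 + 107.78×15 = 46923.84 + 2803.5 + 65751.4 + 1616.7 = 117095.44
Index = 115011.5 / 117095.44 × 100 = 98.2203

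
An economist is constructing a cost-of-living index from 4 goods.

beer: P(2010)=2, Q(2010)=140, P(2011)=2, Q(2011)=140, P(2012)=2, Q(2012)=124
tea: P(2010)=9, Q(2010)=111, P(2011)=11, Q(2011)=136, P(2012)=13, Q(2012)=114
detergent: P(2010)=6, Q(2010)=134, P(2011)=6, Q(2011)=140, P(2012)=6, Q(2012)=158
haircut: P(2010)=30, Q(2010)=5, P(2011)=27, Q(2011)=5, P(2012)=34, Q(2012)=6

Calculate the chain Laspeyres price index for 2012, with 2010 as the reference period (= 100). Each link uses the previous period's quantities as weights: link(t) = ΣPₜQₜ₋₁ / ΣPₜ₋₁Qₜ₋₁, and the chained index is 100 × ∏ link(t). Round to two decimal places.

Link 2010→2011:
ΣP(2011)Q(2010) = 2×140 + 11×111 + 6×134 + 27×5 = 280 + 1221 + 804 + 135 = 2440
ΣP(2010)Q(2010) = 2×140 + 9×111 + 6×134 + 30×5 = 280 + 999 + 804 + 150 = 2233
link = 2440/2233 = 1.092700
Link 2011→2012:
ΣP(2012)Q(2011) = 2×140 + 13×136 + 6×140 + 34×5 = 280 + 1768 + 840 + 170 = 3058
ΣP(2011)Q(2011) = 2×140 + 11×136 + 6×140 + 27×5 = 280 + 1496 + 840 + 135 = 2751
link = 3058/2751 = 1.111596
Chained index = 100 × 1.092700 × 1.111596 = 121.4641

121.46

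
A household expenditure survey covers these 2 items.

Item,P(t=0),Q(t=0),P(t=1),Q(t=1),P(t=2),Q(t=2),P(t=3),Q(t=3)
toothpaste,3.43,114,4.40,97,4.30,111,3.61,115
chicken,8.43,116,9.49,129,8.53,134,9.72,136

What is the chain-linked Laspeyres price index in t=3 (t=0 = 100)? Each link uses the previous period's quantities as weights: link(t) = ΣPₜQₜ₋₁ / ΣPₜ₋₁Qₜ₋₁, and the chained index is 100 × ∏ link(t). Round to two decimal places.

Link t=0→t=1:
ΣP(t=1)Q(t=0) = 4.40×114 + 9.49×116 = 501.6 + 1100.84 = 1602.44
ΣP(t=0)Q(t=0) = 3.43×114 + 8.43×116 = 391.02 + 977.88 = 1368.9
link = 1602.44/1368.9 = 1.170604
Link t=1→t=2:
ΣP(t=2)Q(t=1) = 4.30×97 + 8.53×129 = 417.1 + 1100.37 = 1517.47
ΣP(t=1)Q(t=1) = 4.40×97 + 9.49×129 = 426.8 + 1224.21 = 1651.01
link = 1517.47/1651.01 = 0.919116
Link t=2→t=3:
ΣP(t=3)Q(t=2) = 3.61×111 + 9.72×134 = 400.71 + 1302.48 = 1703.19
ΣP(t=2)Q(t=2) = 4.30×111 + 8.53×134 = 477.3 + 1143.02 = 1620.32
link = 1703.19/1620.32 = 1.051144
Chained index = 100 × 1.170604 × 0.919116 × 1.051144 = 113.0948

113.09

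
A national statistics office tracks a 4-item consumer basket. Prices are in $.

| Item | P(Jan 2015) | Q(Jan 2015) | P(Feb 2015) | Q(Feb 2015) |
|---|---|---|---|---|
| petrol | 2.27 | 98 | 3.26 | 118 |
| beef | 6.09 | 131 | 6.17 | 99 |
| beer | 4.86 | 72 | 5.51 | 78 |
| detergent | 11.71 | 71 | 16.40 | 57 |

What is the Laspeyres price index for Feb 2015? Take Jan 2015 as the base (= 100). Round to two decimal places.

Laspeyres price index uses base-period quantities as weights.
ΣP(Feb 2015)·Q(Jan 2015) = 3.26×98 + 6.17×131 + 5.51×72 + 16.40×71 = 319.48 + 808.27 + 396.72 + 1164.4 = 2688.87
ΣP(Jan 2015)·Q(Jan 2015) = 2.27×98 + 6.09×131 + 4.86×72 + 11.71×71 = 222.46 + 797.79 + 349.92 + 831.41 = 2201.58
Index = 2688.87 / 2201.58 × 100 = 122.1336

122.13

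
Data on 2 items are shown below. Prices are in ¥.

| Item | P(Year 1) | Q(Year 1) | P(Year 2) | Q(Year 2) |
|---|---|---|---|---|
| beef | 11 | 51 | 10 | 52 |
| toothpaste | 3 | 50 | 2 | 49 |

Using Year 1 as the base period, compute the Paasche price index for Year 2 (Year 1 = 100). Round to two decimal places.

Paasche price index uses current-period quantities as weights.
ΣP(Year 2)·Q(Year 2) = 10×52 + 2×49 = 520 + 98 = 618
ΣP(Year 1)·Q(Year 2) = 11×52 + 3×49 = 572 + 147 = 719
Index = 618 / 719 × 100 = 85.9527

85.95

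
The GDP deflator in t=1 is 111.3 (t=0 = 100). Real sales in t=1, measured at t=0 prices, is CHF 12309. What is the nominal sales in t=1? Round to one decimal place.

Nominal = Real × (Index/100) = 12309 × (111.3/100)
        = 12309 × 1.113 = 13699.9170

13699.9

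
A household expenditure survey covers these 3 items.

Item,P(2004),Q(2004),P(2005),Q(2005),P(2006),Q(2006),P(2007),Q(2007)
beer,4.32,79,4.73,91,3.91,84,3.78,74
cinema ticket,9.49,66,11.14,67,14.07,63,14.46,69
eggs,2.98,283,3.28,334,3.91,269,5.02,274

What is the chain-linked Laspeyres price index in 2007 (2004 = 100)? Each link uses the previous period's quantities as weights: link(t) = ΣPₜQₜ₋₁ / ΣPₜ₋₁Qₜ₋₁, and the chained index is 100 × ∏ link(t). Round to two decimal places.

146.69

Link 2004→2005:
ΣP(2005)Q(2004) = 4.73×79 + 11.14×66 + 3.28×283 = 373.67 + 735.24 + 928.24 = 2037.15
ΣP(2004)Q(2004) = 4.32×79 + 9.49×66 + 2.98×283 = 341.28 + 626.34 + 843.34 = 1810.96
link = 2037.15/1810.96 = 1.124901
Link 2005→2006:
ΣP(2006)Q(2005) = 3.91×91 + 14.07×67 + 3.91×334 = 355.81 + 942.69 + 1305.94 = 2604.44
ΣP(2005)Q(2005) = 4.73×91 + 11.14×67 + 3.28×334 = 430.43 + 746.38 + 1095.52 = 2272.33
link = 2604.44/2272.33 = 1.146154
Link 2006→2007:
ΣP(2007)Q(2006) = 3.78×84 + 14.46×63 + 5.02×269 = 317.52 + 910.98 + 1350.38 = 2578.88
ΣP(2006)Q(2006) = 3.91×84 + 14.07×63 + 3.91×269 = 328.44 + 886.41 + 1051.79 = 2266.64
link = 2578.88/2266.64 = 1.137755
Chained index = 100 × 1.124901 × 1.146154 × 1.137755 = 146.6918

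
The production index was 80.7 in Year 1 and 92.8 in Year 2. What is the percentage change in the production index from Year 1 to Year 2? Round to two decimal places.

14.99%

Change = (92.8 − 80.7) / 80.7 × 100
       = 12.1 / 80.7 × 100 = 14.9938%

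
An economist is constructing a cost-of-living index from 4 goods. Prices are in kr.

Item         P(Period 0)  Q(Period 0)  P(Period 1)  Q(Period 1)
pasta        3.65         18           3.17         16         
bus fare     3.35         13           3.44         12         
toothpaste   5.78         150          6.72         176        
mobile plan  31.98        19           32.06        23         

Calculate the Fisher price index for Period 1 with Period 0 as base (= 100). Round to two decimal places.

Laspeyres component (base-period weights):
ΣP(Period 1)Q(Period 0) = 3.17×18 + 3.44×13 + 6.72×150 + 32.06×19 = 57.06 + 44.72 + 1008 + 609.14 = 1718.92
ΣP(Period 0)Q(Period 0) = 3.65×18 + 3.35×13 + 5.78×150 + 31.98×19 = 65.7 + 43.55 + 867 + 607.62 = 1583.87
L = 1718.92 / 1583.87 × 100 = 108.5266
Paasche component (current-period weights):
ΣP(Period 1)Q(Period 1) = 3.17×16 + 3.44×12 + 6.72×176 + 32.06×23 = 50.72 + 41.28 + 1182.72 + 737.38 = 2012.1
ΣP(Period 0)Q(Period 1) = 3.65×16 + 3.35×12 + 5.78×176 + 31.98×23 = 58.4 + 40.2 + 1017.28 + 735.54 = 1851.42
P = 2012.1 / 1851.42 × 100 = 108.6787
Fisher = √(L × P) = √(108.5266 × 108.6787) = 108.6026

108.60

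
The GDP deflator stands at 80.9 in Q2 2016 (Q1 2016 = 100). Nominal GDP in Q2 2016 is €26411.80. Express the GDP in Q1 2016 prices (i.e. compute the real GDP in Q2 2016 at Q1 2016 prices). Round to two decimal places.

32647.47

Real = Nominal ÷ (Index/100) = 26411.80 ÷ (80.9/100)
     = 26411.80 ÷ 0.809 = 32647.4660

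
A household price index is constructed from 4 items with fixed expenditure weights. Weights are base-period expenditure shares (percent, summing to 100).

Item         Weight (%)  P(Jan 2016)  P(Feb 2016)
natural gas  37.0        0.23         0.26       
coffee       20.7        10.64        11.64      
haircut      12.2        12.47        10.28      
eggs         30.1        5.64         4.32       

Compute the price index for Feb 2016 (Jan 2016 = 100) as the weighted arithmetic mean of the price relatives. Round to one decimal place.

natural gas: 37.0 × (0.26/0.23) = 37.0 × 1.130435 = 41.8261
coffee: 20.7 × (11.64/10.64) = 20.7 × 1.093985 = 22.6455
haircut: 12.2 × (10.28/12.47) = 12.2 × 0.824379 = 10.0574
eggs: 30.1 × (4.32/5.64) = 30.1 × 0.765957 = 23.0553
Index = Σ wᵢ·(p₁ᵢ/p₀ᵢ) = 41.8261 + 22.6455 + 10.0574 + 23.0553 = 97.5843

97.6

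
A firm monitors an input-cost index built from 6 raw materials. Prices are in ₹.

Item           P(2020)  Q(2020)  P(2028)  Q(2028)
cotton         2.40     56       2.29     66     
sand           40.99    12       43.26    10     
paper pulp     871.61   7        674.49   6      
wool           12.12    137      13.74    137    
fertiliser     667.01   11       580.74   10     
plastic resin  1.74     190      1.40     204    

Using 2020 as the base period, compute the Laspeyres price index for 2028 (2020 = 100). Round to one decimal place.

86.6

Laspeyres price index uses base-period quantities as weights.
ΣP(2028)·Q(2020) = 2.29×56 + 43.26×12 + 674.49×7 + 13.74×137 + 580.74×11 + 1.40×190 = 128.24 + 519.12 + 4721.43 + 1882.38 + 6388.14 + 266 = 13905.31
ΣP(2020)·Q(2020) = 2.40×56 + 40.99×12 + 871.61×7 + 12.12×137 + 667.01×11 + 1.74×190 = 134.4 + 491.88 + 6101.27 + 1660.44 + 7337.11 + 330.6 = 16055.7
Index = 13905.31 / 16055.7 × 100 = 86.6067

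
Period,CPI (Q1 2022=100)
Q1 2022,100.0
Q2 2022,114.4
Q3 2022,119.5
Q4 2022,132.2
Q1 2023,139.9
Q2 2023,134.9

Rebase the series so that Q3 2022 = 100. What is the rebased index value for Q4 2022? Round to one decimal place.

Rebased(Q4 2022) = 132.2 / 119.5 × 100 = 110.6276

110.6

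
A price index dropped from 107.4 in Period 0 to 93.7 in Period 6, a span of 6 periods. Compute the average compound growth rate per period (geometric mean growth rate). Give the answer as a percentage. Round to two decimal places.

-2.25%

Growth factor = (93.7/107.4)^(1/6) = (0.872439)^(1/6) = 0.977513
Growth rate = 0.977513 − 1 = -0.022487 = -2.2487%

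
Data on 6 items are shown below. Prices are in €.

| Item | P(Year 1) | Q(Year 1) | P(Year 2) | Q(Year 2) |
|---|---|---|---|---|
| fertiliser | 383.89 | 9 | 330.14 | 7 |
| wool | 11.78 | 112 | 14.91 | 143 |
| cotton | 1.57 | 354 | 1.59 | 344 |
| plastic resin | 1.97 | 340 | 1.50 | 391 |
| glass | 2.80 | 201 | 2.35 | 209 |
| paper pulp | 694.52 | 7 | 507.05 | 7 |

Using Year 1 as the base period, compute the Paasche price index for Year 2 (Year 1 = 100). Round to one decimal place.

86.4

Paasche price index uses current-period quantities as weights.
ΣP(Year 2)·Q(Year 2) = 330.14×7 + 14.91×143 + 1.59×344 + 1.50×391 + 2.35×209 + 507.05×7 = 2310.98 + 2132.13 + 546.96 + 586.5 + 491.15 + 3549.35 = 9617.07
ΣP(Year 1)·Q(Year 2) = 383.89×7 + 11.78×143 + 1.57×344 + 1.97×391 + 2.80×209 + 694.52×7 = 2687.23 + 1684.54 + 540.08 + 770.27 + 585.2 + 4861.64 = 11128.96
Index = 9617.07 / 11128.96 × 100 = 86.4148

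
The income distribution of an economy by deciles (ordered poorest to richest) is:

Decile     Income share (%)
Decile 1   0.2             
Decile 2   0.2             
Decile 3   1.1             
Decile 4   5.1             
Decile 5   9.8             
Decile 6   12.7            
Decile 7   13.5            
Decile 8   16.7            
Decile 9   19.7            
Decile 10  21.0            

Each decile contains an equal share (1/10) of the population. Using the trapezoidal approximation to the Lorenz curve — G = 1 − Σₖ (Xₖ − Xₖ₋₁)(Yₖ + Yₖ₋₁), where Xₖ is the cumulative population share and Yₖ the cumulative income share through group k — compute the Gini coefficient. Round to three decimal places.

Cumulative income shares Yₖ: 0.0020, 0.0040, 0.0150, 0.0660, 0.1640, 0.2910, 0.4260, 0.5930, 0.7900, 1.0000
Σ (Xₖ−Xₖ₋₁)(Yₖ+Yₖ₋₁) = (1/10)(0.0020+0.0000) + (1/10)(0.0040+0.0020) + (1/10)(0.0150+0.0040) + (1/10)(0.0660+0.0150) + (1/10)(0.1640+0.0660) + (1/10)(0.2910+0.1640) + (1/10)(0.4260+0.2910) + (1/10)(0.5930+0.4260) + (1/10)(0.7900+0.5930) + (1/10)(1.0000+0.7900)
  = 0.0002 + 0.0006 + 0.0019 + 0.0081 + 0.0230 + 0.0455 + 0.0717 + 0.1019 + 0.1383 + 0.1790 = 0.5702
G = 1 − 0.5702 = 0.4298

0.430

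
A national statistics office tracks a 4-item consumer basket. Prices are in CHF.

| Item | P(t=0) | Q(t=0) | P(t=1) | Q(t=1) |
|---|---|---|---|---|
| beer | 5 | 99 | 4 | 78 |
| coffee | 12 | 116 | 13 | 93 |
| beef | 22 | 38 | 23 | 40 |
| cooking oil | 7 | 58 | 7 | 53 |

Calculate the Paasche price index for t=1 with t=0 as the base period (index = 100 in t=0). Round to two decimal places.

101.99

Paasche price index uses current-period quantities as weights.
ΣP(t=1)·Q(t=1) = 4×78 + 13×93 + 23×40 + 7×53 = 312 + 1209 + 920 + 371 = 2812
ΣP(t=0)·Q(t=1) = 5×78 + 12×93 + 22×40 + 7×53 = 390 + 1116 + 880 + 371 = 2757
Index = 2812 / 2757 × 100 = 101.9949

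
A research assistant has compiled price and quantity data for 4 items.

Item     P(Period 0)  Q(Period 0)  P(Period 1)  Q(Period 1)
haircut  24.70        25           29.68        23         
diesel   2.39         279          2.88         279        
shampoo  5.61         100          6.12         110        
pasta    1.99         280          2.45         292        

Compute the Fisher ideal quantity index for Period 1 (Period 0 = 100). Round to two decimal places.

101.19

Laspeyres component (base-period weights):
ΣP(Period 0)Q(Period 1) = 24.70×23 + 2.39×279 + 5.61×110 + 1.99×292 = 568.1 + 666.81 + 617.1 + 581.08 = 2433.09
ΣP(Period 0)Q(Period 0) = 24.70×25 + 2.39×279 + 5.61×100 + 1.99×280 = 617.5 + 666.81 + 561 + 557.2 = 2402.51
L = 2433.09 / 2402.51 × 100 = 101.2728
Paasche component (current-period weights):
ΣP(Period 1)Q(Period 1) = 29.68×23 + 2.88×279 + 6.12×110 + 2.45×292 = 682.64 + 803.52 + 673.2 + 715.4 = 2874.76
ΣP(Period 1)Q(Period 0) = 29.68×25 + 2.88×279 + 6.12×100 + 2.45×280 = 742 + 803.52 + 612 + 686 = 2843.52
P = 2874.76 / 2843.52 × 100 = 101.0986
Fisher = √(L × P) = √(101.2728 × 101.0986) = 101.1857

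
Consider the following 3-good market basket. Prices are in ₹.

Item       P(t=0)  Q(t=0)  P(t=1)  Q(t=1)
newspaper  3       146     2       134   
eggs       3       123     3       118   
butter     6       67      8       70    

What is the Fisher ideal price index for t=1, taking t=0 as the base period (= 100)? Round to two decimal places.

99.76

Laspeyres component (base-period weights):
ΣP(t=1)Q(t=0) = 2×146 + 3×123 + 8×67 = 292 + 369 + 536 = 1197
ΣP(t=0)Q(t=0) = 3×146 + 3×123 + 6×67 = 438 + 369 + 402 = 1209
L = 1197 / 1209 × 100 = 99.0074
Paasche component (current-period weights):
ΣP(t=1)Q(t=1) = 2×134 + 3×118 + 8×70 = 268 + 354 + 560 = 1182
ΣP(t=0)Q(t=1) = 3×134 + 3×118 + 6×70 = 402 + 354 + 420 = 1176
P = 1182 / 1176 × 100 = 100.5102
Fisher = √(L × P) = √(99.0074 × 100.5102) = 99.7560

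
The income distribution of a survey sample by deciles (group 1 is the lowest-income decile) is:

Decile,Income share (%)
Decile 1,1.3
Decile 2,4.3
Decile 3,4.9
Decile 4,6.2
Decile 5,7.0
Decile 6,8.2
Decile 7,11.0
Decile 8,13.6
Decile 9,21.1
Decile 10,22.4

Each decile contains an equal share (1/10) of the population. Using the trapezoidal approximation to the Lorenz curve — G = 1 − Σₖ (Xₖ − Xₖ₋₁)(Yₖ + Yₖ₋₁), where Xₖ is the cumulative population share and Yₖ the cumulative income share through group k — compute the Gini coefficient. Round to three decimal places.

Cumulative income shares Yₖ: 0.0130, 0.0560, 0.1050, 0.1670, 0.2370, 0.3190, 0.4290, 0.5650, 0.7760, 1.0000
Σ (Xₖ−Xₖ₋₁)(Yₖ+Yₖ₋₁) = (1/10)(0.0130+0.0000) + (1/10)(0.0560+0.0130) + (1/10)(0.1050+0.0560) + (1/10)(0.1670+0.1050) + (1/10)(0.2370+0.1670) + (1/10)(0.3190+0.2370) + (1/10)(0.4290+0.3190) + (1/10)(0.5650+0.4290) + (1/10)(0.7760+0.5650) + (1/10)(1.0000+0.7760)
  = 0.0013 + 0.0069 + 0.0161 + 0.0272 + 0.0404 + 0.0556 + 0.0748 + 0.0994 + 0.1341 + 0.1776 = 0.6334
G = 1 − 0.6334 = 0.3666

0.367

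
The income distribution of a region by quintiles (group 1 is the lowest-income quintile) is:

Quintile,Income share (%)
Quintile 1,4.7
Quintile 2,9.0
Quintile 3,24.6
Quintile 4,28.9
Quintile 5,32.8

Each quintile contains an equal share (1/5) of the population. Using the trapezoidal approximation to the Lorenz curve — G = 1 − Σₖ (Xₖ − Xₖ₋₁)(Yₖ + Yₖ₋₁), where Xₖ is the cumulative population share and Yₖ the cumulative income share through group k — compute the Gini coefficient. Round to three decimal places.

Cumulative income shares Yₖ: 0.0470, 0.1370, 0.3830, 0.6720, 1.0000
Σ (Xₖ−Xₖ₋₁)(Yₖ+Yₖ₋₁) = (1/5)(0.0470+0.0000) + (1/5)(0.1370+0.0470) + (1/5)(0.3830+0.1370) + (1/5)(0.6720+0.3830) + (1/5)(1.0000+0.6720)
  = 0.0094 + 0.0368 + 0.1040 + 0.2110 + 0.3344 = 0.6956
G = 1 − 0.6956 = 0.3044

0.304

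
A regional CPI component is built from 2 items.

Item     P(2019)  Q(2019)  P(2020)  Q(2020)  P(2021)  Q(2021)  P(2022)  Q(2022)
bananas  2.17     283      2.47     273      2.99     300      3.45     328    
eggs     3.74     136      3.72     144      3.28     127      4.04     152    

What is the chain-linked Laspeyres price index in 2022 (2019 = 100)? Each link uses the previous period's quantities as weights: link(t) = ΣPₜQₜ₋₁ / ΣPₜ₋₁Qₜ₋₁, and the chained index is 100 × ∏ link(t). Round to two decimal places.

Link 2019→2020:
ΣP(2020)Q(2019) = 2.47×283 + 3.72×136 = 699.01 + 505.92 = 1204.93
ΣP(2019)Q(2019) = 2.17×283 + 3.74×136 = 614.11 + 508.64 = 1122.75
link = 1204.93/1122.75 = 1.073195
Link 2020→2021:
ΣP(2021)Q(2020) = 2.99×273 + 3.28×144 = 816.27 + 472.32 = 1288.59
ΣP(2020)Q(2020) = 2.47×273 + 3.72×144 = 674.31 + 535.68 = 1209.99
link = 1288.59/1209.99 = 1.064959
Link 2021→2022:
ΣP(2022)Q(2021) = 3.45×300 + 4.04×127 = 1035 + 513.08 = 1548.08
ΣP(2021)Q(2021) = 2.99×300 + 3.28×127 = 897 + 416.56 = 1313.56
link = 1548.08/1313.56 = 1.178538
Chained index = 100 × 1.073195 × 1.064959 × 1.178538 = 134.6962

134.70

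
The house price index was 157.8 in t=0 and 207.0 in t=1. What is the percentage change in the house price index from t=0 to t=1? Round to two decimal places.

Change = (207.0 − 157.8) / 157.8 × 100
       = 49.2 / 157.8 × 100 = 31.1787%

31.18%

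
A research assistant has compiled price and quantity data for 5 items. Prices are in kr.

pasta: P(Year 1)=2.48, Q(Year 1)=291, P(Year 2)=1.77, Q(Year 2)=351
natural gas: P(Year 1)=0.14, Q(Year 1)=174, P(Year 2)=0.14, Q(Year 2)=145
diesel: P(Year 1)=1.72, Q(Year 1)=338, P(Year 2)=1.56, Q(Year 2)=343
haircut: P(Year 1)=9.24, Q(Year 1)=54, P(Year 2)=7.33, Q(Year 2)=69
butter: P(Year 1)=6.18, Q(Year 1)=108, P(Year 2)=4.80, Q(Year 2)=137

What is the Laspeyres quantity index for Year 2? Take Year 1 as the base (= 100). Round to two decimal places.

118.89

Laspeyres quantity index uses base-period prices as weights.
ΣP(Year 1)·Q(Year 2) = 2.48×351 + 0.14×145 + 1.72×343 + 9.24×69 + 6.18×137 = 870.48 + 20.3 + 589.96 + 637.56 + 846.66 = 2964.96
ΣP(Year 1)·Q(Year 1) = 2.48×291 + 0.14×174 + 1.72×338 + 9.24×54 + 6.18×108 = 721.68 + 24.36 + 581.36 + 498.96 + 667.44 = 2493.8
Index = 2964.96 / 2493.8 × 100 = 118.8933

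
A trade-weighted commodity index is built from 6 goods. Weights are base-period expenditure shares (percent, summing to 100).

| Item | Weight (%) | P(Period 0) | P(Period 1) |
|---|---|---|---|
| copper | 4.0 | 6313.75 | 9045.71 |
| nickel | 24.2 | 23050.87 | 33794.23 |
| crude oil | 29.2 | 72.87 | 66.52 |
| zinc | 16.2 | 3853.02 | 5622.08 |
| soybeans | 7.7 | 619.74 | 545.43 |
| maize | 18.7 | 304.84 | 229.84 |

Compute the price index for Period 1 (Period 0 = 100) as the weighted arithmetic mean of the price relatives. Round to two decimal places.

112.38

copper: 4.0 × (9045.71/6313.75) = 4.0 × 1.432700 = 5.7308
nickel: 24.2 × (33794.23/23050.87) = 24.2 × 1.466072 = 35.4789
crude oil: 29.2 × (66.52/72.87) = 29.2 × 0.912859 = 26.6555
zinc: 16.2 × (5622.08/3853.02) = 16.2 × 1.459136 = 23.6380
soybeans: 7.7 × (545.43/619.74) = 7.7 × 0.880095 = 6.7767
maize: 18.7 × (229.84/304.84) = 18.7 × 0.753969 = 14.0992
Index = Σ wᵢ·(p₁ᵢ/p₀ᵢ) = 5.7308 + 35.4789 + 26.6555 + 23.6380 + 6.7767 + 14.0992 = 112.3792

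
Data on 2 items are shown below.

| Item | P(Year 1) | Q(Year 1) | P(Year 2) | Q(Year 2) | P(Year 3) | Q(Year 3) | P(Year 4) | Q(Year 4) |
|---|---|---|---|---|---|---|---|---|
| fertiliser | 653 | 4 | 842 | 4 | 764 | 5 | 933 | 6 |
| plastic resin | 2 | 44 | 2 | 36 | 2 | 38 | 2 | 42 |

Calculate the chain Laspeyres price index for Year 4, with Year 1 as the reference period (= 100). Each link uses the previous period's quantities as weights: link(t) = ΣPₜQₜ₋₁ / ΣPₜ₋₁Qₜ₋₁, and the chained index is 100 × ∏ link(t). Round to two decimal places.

141.63

Link Year 1→Year 2:
ΣP(Year 2)Q(Year 1) = 842×4 + 2×44 = 3368 + 88 = 3456
ΣP(Year 1)Q(Year 1) = 653×4 + 2×44 = 2612 + 88 = 2700
link = 3456/2700 = 1.280000
Link Year 2→Year 3:
ΣP(Year 3)Q(Year 2) = 764×4 + 2×36 = 3056 + 72 = 3128
ΣP(Year 2)Q(Year 2) = 842×4 + 2×36 = 3368 + 72 = 3440
link = 3128/3440 = 0.909302
Link Year 3→Year 4:
ΣP(Year 4)Q(Year 3) = 933×5 + 2×38 = 4665 + 76 = 4741
ΣP(Year 3)Q(Year 3) = 764×5 + 2×38 = 3820 + 76 = 3896
link = 4741/3896 = 1.216889
Chained index = 100 × 1.280000 × 0.909302 × 1.216889 = 141.6346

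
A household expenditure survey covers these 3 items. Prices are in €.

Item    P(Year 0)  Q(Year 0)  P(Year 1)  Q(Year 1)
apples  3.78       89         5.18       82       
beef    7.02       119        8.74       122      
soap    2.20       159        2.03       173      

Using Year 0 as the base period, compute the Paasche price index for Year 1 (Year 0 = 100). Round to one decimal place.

119.1

Paasche price index uses current-period quantities as weights.
ΣP(Year 1)·Q(Year 1) = 5.18×82 + 8.74×122 + 2.03×173 = 424.76 + 1066.28 + 351.19 = 1842.23
ΣP(Year 0)·Q(Year 1) = 3.78×82 + 7.02×122 + 2.20×173 = 309.96 + 856.44 + 380.6 = 1547
Index = 1842.23 / 1547 × 100 = 119.0840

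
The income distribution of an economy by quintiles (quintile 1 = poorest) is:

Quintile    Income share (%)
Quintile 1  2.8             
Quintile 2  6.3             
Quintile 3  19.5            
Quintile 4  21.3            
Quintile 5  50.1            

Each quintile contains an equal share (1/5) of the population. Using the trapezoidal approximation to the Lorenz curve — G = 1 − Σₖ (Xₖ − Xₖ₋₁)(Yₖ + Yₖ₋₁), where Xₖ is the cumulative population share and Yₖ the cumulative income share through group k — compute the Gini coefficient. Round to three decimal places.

Cumulative income shares Yₖ: 0.0280, 0.0910, 0.2860, 0.4990, 1.0000
Σ (Xₖ−Xₖ₋₁)(Yₖ+Yₖ₋₁) = (1/5)(0.0280+0.0000) + (1/5)(0.0910+0.0280) + (1/5)(0.2860+0.0910) + (1/5)(0.4990+0.2860) + (1/5)(1.0000+0.4990)
  = 0.0056 + 0.0238 + 0.0754 + 0.1570 + 0.2998 = 0.5616
G = 1 − 0.5616 = 0.4384

0.438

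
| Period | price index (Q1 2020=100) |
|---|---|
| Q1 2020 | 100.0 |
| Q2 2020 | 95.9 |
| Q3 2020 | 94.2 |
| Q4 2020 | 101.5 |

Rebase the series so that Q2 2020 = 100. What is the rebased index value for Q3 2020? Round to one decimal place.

Rebased(Q3 2020) = 94.2 / 95.9 × 100 = 98.2273

98.2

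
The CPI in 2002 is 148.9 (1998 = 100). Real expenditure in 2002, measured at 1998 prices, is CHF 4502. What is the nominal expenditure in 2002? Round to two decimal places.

6703.48

Nominal = Real × (Index/100) = 4502 × (148.9/100)
        = 4502 × 1.489 = 6703.4780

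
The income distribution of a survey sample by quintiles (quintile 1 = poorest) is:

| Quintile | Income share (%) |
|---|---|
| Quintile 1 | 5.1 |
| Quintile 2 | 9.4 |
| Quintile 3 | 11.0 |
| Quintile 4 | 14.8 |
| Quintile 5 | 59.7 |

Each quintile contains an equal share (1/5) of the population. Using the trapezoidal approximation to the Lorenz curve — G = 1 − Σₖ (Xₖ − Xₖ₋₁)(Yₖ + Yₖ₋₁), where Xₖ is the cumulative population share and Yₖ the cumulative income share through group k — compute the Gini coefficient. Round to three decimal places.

Cumulative income shares Yₖ: 0.0510, 0.1450, 0.2550, 0.4030, 1.0000
Σ (Xₖ−Xₖ₋₁)(Yₖ+Yₖ₋₁) = (1/5)(0.0510+0.0000) + (1/5)(0.1450+0.0510) + (1/5)(0.2550+0.1450) + (1/5)(0.4030+0.2550) + (1/5)(1.0000+0.4030)
  = 0.0102 + 0.0392 + 0.0800 + 0.1316 + 0.2806 = 0.5416
G = 1 − 0.5416 = 0.4584

0.458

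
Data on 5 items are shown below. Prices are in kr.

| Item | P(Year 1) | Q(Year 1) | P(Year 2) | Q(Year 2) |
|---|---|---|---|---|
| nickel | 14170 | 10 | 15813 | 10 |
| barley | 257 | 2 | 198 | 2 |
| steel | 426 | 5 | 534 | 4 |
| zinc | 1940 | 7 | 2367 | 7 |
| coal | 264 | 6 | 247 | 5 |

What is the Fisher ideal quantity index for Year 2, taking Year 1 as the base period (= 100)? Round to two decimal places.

Laspeyres component (base-period weights):
ΣP(Year 1)Q(Year 2) = 14170×10 + 257×2 + 426×4 + 1940×7 + 264×5 = 141700 + 514 + 1704 + 13580 + 1320 = 158818
ΣP(Year 1)Q(Year 1) = 14170×10 + 257×2 + 426×5 + 1940×7 + 264×6 = 141700 + 514 + 2130 + 13580 + 1584 = 159508
L = 158818 / 159508 × 100 = 99.5674
Paasche component (current-period weights):
ΣP(Year 2)Q(Year 2) = 15813×10 + 198×2 + 534×4 + 2367×7 + 247×5 = 158130 + 396 + 2136 + 16569 + 1235 = 178466
ΣP(Year 2)Q(Year 1) = 15813×10 + 198×2 + 534×5 + 2367×7 + 247×6 = 158130 + 396 + 2670 + 16569 + 1482 = 179247
P = 178466 / 179247 × 100 = 99.5643
Fisher = √(L × P) = √(99.5674 × 99.5643) = 99.5659

99.57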